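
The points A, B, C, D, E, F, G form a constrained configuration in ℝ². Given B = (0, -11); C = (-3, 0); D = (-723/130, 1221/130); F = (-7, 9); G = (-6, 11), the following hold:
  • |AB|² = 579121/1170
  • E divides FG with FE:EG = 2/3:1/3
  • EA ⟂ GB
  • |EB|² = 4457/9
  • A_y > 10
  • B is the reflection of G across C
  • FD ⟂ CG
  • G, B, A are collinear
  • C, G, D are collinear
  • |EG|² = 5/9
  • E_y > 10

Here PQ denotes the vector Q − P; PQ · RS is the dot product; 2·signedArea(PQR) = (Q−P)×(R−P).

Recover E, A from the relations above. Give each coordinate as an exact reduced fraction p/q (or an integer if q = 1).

A = (-761/130, 4081/390)
E = (-19/3, 31/3)

1. E_x = -19/3  [E divides FG with FE:EG = 2/3:1/3]
2. E_y = 31/3  [E divides FG with FE:EG = 2/3:1/3]
   → E = (-19/3, 31/3)
3. A_x = -761/130  [G, B, A are collinear ∩ EA ⟂ GB]
4. A_y = 4081/390  [G, B, A are collinear ∩ EA ⟂ GB]
   → A = (-761/130, 4081/390)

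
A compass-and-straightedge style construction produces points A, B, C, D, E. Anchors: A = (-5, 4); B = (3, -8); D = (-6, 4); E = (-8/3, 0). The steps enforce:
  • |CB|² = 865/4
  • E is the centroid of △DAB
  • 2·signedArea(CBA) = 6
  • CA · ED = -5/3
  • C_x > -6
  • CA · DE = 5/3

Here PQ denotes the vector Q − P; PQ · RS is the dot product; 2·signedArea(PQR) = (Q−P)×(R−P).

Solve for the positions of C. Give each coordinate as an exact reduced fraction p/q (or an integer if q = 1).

1. C_x = -11/2  [CA · ED = -5/3 ∩ 2·signedArea(CBA) = 6]
2. C_y = 4  [CA · ED = -5/3 ∩ 2·signedArea(CBA) = 6]
   → C = (-11/2, 4)

C = (-11/2, 4)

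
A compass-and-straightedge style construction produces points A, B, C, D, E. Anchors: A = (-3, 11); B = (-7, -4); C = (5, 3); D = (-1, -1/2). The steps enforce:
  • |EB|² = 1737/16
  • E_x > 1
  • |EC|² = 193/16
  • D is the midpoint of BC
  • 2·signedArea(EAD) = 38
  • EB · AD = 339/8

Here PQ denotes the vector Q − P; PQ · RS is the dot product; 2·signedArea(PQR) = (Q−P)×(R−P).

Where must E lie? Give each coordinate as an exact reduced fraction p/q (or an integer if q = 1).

E = (2, 5/4)

1. E_x = 2  [2·signedArea(EAD) = 38 ∩ EB · AD = 339/8]
2. E_y = 5/4  [2·signedArea(EAD) = 38 ∩ EB · AD = 339/8]
   → E = (2, 5/4)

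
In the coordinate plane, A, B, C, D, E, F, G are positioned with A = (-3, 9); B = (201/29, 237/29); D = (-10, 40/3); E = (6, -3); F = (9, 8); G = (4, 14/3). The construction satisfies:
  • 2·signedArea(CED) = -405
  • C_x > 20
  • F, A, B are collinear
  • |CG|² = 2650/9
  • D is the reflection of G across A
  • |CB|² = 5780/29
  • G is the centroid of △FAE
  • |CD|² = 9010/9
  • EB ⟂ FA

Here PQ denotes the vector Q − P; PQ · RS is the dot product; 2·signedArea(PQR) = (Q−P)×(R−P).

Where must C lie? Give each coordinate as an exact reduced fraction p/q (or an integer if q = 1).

1. C_x = 21  [line -49/3·x + -16·y + 455 = 0 ∩ |CG|² = 2650/9]
2. C_y = 7  [line -49/3·x + -16·y + 455 = 0 ∩ |CG|² = 2650/9]
   → C = (21, 7)

C = (21, 7)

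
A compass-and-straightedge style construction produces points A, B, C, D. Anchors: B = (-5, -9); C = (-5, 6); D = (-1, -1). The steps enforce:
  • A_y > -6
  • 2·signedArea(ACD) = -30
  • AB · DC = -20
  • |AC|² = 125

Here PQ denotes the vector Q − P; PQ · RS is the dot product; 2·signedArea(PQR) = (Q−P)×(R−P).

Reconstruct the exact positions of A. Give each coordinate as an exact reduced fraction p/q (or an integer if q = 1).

1. A_x = -3  [2·signedArea(ACD) = -30 ∩ AB · DC = -20]
2. A_y = -5  [2·signedArea(ACD) = -30 ∩ AB · DC = -20]
   → A = (-3, -5)

A = (-3, -5)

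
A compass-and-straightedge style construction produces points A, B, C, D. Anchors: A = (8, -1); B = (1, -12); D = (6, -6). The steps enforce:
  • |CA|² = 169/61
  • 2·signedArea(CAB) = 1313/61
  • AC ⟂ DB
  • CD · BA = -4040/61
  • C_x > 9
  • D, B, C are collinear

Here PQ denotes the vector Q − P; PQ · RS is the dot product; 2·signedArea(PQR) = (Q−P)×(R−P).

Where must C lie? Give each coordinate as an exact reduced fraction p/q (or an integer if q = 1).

C = (566/61, -126/61)

1. C_x = 566/61  [D, B, C are collinear ∩ AC ⟂ DB]
2. C_y = -126/61  [D, B, C are collinear ∩ AC ⟂ DB]
   → C = (566/61, -126/61)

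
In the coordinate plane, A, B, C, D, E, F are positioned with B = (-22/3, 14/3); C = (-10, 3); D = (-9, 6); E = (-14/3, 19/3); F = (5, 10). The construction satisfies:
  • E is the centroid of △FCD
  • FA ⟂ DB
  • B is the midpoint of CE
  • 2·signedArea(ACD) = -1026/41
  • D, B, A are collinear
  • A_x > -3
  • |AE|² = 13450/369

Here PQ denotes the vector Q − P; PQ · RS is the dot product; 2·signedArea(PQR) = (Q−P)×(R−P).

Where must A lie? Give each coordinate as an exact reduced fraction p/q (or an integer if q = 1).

A = (-99/41, 30/41)

1. A_x = -99/41  [D, B, A are collinear ∩ FA ⟂ DB]
2. A_y = 30/41  [D, B, A are collinear ∩ FA ⟂ DB]
   → A = (-99/41, 30/41)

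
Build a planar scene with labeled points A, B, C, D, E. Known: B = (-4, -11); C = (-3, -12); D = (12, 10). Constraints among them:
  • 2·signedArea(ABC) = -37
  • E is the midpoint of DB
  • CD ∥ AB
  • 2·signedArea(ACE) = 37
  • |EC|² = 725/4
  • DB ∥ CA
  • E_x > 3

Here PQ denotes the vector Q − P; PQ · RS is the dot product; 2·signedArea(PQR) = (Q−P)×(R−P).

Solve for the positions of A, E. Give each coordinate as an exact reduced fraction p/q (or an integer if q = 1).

A = (-19, -33)
E = (4, -1/2)

1. A_x = -19  [CD ∥ AB ∩ DB ∥ CA]
2. A_y = -33  [CD ∥ AB ∩ DB ∥ CA]
   → A = (-19, -33)
3. E_x = 4  [E is the midpoint of DB]
4. E_y = -1/2  [E is the midpoint of DB]
   → E = (4, -1/2)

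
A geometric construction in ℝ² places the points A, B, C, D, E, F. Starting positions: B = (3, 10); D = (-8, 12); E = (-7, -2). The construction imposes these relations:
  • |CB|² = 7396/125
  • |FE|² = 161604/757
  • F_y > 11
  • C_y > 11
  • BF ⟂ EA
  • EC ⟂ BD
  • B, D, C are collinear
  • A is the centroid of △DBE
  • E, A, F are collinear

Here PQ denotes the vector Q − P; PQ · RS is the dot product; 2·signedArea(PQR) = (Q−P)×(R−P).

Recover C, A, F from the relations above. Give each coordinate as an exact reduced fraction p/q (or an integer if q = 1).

1. C_x = -571/125  [B, D, C are collinear ∩ EC ⟂ BD]
2. C_y = 1422/125  [B, D, C are collinear ∩ EC ⟂ BD]
   → C = (-571/125, 1422/125)
3. A_x = -4  [A is the centroid of △DBE]
4. A_y = 20/3  [A is the centroid of △DBE]
   → A = (-4, 20/3)
5. F_x = -1681/757  [E, A, F are collinear ∩ BF ⟂ EA]
6. F_y = 8938/757  [E, A, F are collinear ∩ BF ⟂ EA]
   → F = (-1681/757, 8938/757)

A = (-4, 20/3)
C = (-571/125, 1422/125)
F = (-1681/757, 8938/757)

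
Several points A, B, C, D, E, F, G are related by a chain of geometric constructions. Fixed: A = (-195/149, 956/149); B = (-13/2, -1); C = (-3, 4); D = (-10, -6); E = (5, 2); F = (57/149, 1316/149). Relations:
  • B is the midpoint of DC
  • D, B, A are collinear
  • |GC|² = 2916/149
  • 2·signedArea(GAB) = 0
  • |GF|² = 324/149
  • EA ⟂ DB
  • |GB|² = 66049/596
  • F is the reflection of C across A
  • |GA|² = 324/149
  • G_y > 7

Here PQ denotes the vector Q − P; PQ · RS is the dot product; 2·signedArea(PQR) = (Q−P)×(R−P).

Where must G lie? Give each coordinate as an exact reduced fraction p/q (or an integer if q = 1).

G = (-69/149, 1136/149)

1. G_x = -69/149  [line 1105/149·x + -1547/298·y + 6409/149 = 0 ∩ |GA|² = 324/149]
2. G_y = 1136/149  [line 1105/149·x + -1547/298·y + 6409/149 = 0 ∩ |GA|² = 324/149]
   → G = (-69/149, 1136/149)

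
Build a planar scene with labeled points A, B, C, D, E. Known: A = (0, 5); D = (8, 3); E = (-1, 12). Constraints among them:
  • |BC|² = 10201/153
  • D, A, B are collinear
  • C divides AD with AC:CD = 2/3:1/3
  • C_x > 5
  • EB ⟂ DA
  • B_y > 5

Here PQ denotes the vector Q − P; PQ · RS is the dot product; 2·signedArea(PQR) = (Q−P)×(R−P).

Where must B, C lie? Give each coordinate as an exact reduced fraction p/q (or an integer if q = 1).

B = (-44/17, 96/17)
C = (16/3, 11/3)

1. B_x = -44/17  [D, A, B are collinear ∩ EB ⟂ DA]
2. B_y = 96/17  [D, A, B are collinear ∩ EB ⟂ DA]
   → B = (-44/17, 96/17)
3. C_x = 16/3  [C divides AD with AC:CD = 2/3:1/3]
4. C_y = 11/3  [C divides AD with AC:CD = 2/3:1/3]
   → C = (16/3, 11/3)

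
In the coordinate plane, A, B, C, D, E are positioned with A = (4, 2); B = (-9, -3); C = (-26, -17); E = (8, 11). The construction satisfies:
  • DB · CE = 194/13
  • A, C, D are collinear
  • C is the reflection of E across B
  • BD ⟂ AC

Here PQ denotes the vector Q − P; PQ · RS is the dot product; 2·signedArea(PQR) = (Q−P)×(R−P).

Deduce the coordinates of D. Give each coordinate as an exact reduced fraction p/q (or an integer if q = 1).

D = (-98/13, -69/13)

1. D_x = -98/13  [A, C, D are collinear ∩ BD ⟂ AC]
2. D_y = -69/13  [A, C, D are collinear ∩ BD ⟂ AC]
   → D = (-98/13, -69/13)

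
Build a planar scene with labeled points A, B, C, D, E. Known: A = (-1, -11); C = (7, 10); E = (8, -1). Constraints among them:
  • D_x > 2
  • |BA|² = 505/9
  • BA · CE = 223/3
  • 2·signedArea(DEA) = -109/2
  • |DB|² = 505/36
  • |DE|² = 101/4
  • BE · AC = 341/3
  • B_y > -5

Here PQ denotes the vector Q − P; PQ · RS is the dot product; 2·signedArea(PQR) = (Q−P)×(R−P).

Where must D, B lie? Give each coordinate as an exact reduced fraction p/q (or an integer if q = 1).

B = (5/3, -4)
D = (3, -1/2)

1. B_x = 5/3  [BA · CE = 223/3 ∩ BE · AC = 341/3]
2. B_y = -4  [BA · CE = 223/3 ∩ BE · AC = 341/3]
   → B = (5/3, -4)
3. D_x = 3  [line 10·x + -9·y + -69/2 = 0 ∩ |DB|² = 505/36]
4. D_y = -1/2  [line 10·x + -9·y + -69/2 = 0 ∩ |DB|² = 505/36]
   → D = (3, -1/2)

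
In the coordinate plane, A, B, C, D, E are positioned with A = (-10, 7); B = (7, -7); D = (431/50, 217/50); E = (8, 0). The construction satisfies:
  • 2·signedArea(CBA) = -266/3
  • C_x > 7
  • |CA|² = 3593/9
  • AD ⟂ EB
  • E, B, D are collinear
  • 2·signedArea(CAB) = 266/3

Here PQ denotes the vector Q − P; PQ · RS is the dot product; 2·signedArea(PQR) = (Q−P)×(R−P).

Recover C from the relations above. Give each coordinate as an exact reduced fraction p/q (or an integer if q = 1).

C = (23/3, -7/3)

1. C_x = 23/3  [line 14·x + 17·y + -203/3 = 0 ∩ |CA|² = 3593/9]
2. C_y = -7/3  [line 14·x + 17·y + -203/3 = 0 ∩ |CA|² = 3593/9]
   → C = (23/3, -7/3)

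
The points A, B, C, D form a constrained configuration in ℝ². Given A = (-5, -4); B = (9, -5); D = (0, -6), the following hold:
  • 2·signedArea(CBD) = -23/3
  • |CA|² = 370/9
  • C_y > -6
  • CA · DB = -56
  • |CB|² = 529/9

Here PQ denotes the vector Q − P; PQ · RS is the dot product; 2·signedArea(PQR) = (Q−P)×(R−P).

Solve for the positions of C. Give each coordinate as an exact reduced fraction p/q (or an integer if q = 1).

C = (4/3, -5)

1. C_x = 4/3  [2·signedArea(CBD) = -23/3 ∩ CA · DB = -56]
2. C_y = -5  [2·signedArea(CBD) = -23/3 ∩ CA · DB = -56]
   → C = (4/3, -5)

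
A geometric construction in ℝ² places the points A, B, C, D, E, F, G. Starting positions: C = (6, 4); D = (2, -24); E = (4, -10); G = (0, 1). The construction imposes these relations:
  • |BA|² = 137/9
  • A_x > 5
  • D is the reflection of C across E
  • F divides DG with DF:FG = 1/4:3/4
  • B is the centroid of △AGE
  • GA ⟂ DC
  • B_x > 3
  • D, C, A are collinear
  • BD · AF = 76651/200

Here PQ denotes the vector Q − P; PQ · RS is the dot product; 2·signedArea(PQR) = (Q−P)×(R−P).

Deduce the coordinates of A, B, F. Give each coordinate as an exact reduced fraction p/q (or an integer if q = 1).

1. A_x = 273/50  [D, C, A are collinear ∩ GA ⟂ DC]
2. A_y = 11/50  [D, C, A are collinear ∩ GA ⟂ DC]
   → A = (273/50, 11/50)
3. B_x = 473/150  [B is the centroid of △AGE]
4. B_y = -439/150  [B is the centroid of △AGE]
   → B = (473/150, -439/150)
5. F_x = 3/2  [F divides DG with DF:FG = 1/4:3/4]
6. F_y = -71/4  [F divides DG with DF:FG = 1/4:3/4]
   → F = (3/2, -71/4)

A = (273/50, 11/50)
B = (473/150, -439/150)
F = (3/2, -71/4)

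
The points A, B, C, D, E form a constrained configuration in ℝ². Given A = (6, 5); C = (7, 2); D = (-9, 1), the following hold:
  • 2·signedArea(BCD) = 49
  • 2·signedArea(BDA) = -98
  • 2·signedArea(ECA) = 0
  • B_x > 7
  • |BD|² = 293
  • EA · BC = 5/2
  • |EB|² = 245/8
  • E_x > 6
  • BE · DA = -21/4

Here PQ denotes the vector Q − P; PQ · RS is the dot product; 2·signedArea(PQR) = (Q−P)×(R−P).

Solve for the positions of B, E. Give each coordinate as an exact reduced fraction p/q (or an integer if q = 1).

B = (8, -1)
E = (25/4, 17/4)

1. B_x = 8  [2·signedArea(BCD) = 49 ∩ 2·signedArea(BDA) = -98]
2. B_y = -1  [2·signedArea(BCD) = 49 ∩ 2·signedArea(BDA) = -98]
   → B = (8, -1)
3. E_x = 25/4  [BE · DA = -21/4 ∩ 2·signedArea(ECA) = 0]
4. E_y = 17/4  [BE · DA = -21/4 ∩ 2·signedArea(ECA) = 0]
   → E = (25/4, 17/4)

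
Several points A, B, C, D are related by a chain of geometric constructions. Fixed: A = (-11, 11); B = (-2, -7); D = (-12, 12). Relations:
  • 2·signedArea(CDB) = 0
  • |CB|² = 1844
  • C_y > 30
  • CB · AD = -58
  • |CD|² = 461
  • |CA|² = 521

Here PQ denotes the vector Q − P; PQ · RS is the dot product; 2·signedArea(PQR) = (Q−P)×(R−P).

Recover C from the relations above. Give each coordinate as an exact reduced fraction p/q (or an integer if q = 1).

1. C_x = -22  [2·signedArea(CDB) = 0 ∩ CB · AD = -58]
2. C_y = 31  [2·signedArea(CDB) = 0 ∩ CB · AD = -58]
   → C = (-22, 31)

C = (-22, 31)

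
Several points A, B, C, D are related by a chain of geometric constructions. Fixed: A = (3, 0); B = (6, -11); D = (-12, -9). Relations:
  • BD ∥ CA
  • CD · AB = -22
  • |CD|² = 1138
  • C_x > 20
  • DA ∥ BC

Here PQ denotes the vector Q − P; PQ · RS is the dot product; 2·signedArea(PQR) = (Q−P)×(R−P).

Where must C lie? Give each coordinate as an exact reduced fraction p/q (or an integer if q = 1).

1. C_x = 21  [BD ∥ CA ∩ DA ∥ BC]
2. C_y = -2  [BD ∥ CA ∩ DA ∥ BC]
   → C = (21, -2)

C = (21, -2)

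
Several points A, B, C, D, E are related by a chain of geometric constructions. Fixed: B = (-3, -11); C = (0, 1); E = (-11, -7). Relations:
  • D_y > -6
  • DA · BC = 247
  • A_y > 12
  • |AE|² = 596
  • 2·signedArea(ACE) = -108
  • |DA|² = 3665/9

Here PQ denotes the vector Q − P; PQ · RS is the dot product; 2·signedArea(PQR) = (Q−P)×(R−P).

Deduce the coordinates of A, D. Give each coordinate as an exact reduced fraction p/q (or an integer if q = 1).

A = (3, 13)
D = (-14/3, -17/3)

1. A_x = 3  [line 8·x + -11·y + 119 = 0 ∩ |AE|² = 596]
2. A_y = 13  [line 8·x + -11·y + 119 = 0 ∩ |AE|² = 596]
   → A = (3, 13)
3. D_x = -14/3  [line -3·x + -12·y + -82 = 0 ∩ |DA|² = 3665/9]
4. D_y = -17/3  [line -3·x + -12·y + -82 = 0 ∩ |DA|² = 3665/9]
   → D = (-14/3, -17/3)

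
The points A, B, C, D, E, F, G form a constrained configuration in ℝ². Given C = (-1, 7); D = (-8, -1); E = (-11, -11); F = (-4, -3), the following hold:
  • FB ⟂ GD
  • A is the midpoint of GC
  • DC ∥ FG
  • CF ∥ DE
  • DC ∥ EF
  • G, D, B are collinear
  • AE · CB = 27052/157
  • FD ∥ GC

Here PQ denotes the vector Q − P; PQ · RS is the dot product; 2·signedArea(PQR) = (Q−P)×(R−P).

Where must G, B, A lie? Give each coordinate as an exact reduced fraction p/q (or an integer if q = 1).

1. G_x = 3  [FD ∥ GC ∩ DC ∥ FG]
2. G_y = 5  [FD ∥ GC ∩ DC ∥ FG]
   → G = (3, 5)
3. B_x = -904/157  [G, D, B are collinear ∩ FB ⟂ GD]
4. B_y = 35/157  [G, D, B are collinear ∩ FB ⟂ GD]
   → B = (-904/157, 35/157)
5. A_x = 1  [A is the midpoint of GC]
6. A_y = 6  [A is the midpoint of GC]
   → A = (1, 6)

A = (1, 6)
B = (-904/157, 35/157)
G = (3, 5)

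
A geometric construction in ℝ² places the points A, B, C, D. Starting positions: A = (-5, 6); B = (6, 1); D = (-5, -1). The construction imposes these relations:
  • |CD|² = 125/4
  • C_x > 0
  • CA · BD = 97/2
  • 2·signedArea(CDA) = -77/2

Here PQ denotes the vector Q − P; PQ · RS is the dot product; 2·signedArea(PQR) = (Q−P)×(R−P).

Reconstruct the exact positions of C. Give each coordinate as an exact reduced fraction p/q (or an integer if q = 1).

1. C_x = 1/2  [2·signedArea(CDA) = -77/2 ∩ CA · BD = 97/2]
2. C_y = 0  [2·signedArea(CDA) = -77/2 ∩ CA · BD = 97/2]
   → C = (1/2, 0)

C = (1/2, 0)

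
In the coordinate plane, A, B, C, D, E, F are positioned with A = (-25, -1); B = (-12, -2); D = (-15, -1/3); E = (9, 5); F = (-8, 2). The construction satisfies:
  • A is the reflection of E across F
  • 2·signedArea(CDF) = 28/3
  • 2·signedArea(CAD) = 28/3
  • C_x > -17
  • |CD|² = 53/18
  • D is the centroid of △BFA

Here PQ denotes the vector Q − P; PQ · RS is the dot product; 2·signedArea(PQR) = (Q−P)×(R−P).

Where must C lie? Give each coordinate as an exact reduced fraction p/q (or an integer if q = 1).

C = (-33/2, 1/2)

1. C_x = -33/2  [2·signedArea(CDF) = 28/3 ∩ 2·signedArea(CAD) = 28/3]
2. C_y = 1/2  [2·signedArea(CDF) = 28/3 ∩ 2·signedArea(CAD) = 28/3]
   → C = (-33/2, 1/2)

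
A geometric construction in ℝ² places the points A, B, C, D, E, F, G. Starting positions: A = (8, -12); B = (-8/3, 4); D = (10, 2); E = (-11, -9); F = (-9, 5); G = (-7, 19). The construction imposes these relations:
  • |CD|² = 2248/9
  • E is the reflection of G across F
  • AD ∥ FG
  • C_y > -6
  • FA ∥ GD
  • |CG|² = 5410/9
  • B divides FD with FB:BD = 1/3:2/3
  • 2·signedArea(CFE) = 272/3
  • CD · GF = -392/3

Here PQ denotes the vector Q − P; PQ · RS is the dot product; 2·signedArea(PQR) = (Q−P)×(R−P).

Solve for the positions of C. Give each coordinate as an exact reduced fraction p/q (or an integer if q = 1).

1. C_x = -4  [2·signedArea(CFE) = 272/3 ∩ CD · GF = -392/3]
2. C_y = -16/3  [2·signedArea(CFE) = 272/3 ∩ CD · GF = -392/3]
   → C = (-4, -16/3)

C = (-4, -16/3)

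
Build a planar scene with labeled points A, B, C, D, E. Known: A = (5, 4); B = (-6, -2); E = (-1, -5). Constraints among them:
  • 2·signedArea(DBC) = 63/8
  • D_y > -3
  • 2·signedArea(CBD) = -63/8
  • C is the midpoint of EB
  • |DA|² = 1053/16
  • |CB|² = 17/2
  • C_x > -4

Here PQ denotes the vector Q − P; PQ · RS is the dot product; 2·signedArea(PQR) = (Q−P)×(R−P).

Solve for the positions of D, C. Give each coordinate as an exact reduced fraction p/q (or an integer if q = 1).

1. C_x = -7/2  [C is the midpoint of EB]
2. C_y = -7/2  [C is the midpoint of EB]
   → C = (-7/2, -7/2)
3. D_x = 1/2  [line 3/2·x + 5/2·y + 49/8 = 0 ∩ |DA|² = 1053/16]
4. D_y = -11/4  [line 3/2·x + 5/2·y + 49/8 = 0 ∩ |DA|² = 1053/16]
   → D = (1/2, -11/4)

C = (-7/2, -7/2)
D = (1/2, -11/4)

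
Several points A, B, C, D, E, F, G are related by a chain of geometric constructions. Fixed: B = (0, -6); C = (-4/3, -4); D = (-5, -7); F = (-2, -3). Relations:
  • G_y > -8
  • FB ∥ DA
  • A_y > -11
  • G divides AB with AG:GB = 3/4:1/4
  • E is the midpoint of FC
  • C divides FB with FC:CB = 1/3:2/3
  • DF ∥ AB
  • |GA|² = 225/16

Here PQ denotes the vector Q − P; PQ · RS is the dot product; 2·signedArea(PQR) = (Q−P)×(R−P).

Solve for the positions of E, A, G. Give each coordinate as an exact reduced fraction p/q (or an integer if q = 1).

A = (-3, -10)
E = (-5/3, -7/2)
G = (-3/4, -7)

1. E_x = -5/3  [E is the midpoint of FC]
2. E_y = -7/2  [E is the midpoint of FC]
   → E = (-5/3, -7/2)
3. A_x = -3  [DF ∥ AB ∩ FB ∥ DA]
4. A_y = -10  [DF ∥ AB ∩ FB ∥ DA]
   → A = (-3, -10)
5. G_x = -3/4  [G divides AB with AG:GB = 3/4:1/4]
6. G_y = -7  [G divides AB with AG:GB = 3/4:1/4]
   → G = (-3/4, -7)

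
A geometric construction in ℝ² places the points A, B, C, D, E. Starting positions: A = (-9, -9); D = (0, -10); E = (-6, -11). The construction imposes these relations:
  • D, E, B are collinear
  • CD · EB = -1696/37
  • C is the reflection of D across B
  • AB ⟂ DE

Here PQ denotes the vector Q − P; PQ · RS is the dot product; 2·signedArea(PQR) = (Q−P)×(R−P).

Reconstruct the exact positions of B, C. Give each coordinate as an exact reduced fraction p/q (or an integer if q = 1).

1. B_x = -318/37  [D, E, B are collinear ∩ AB ⟂ DE]
2. B_y = -423/37  [D, E, B are collinear ∩ AB ⟂ DE]
   → B = (-318/37, -423/37)
3. C_x = -636/37  [C is the reflection of D across B]
4. C_y = -476/37  [C is the reflection of D across B]
   → C = (-636/37, -476/37)

B = (-318/37, -423/37)
C = (-636/37, -476/37)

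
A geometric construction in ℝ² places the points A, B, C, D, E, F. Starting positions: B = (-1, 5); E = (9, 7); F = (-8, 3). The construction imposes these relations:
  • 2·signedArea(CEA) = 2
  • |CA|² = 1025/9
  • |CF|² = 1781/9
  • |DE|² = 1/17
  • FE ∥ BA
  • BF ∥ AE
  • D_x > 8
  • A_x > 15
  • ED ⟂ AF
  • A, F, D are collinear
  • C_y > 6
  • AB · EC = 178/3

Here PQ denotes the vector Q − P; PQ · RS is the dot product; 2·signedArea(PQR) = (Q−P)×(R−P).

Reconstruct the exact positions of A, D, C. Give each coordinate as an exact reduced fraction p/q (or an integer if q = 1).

1. A_x = 16  [BF ∥ AE ∩ FE ∥ BA]
2. A_y = 9  [BF ∥ AE ∩ FE ∥ BA]
   → A = (16, 9)
3. D_x = 152/17  [A, F, D are collinear ∩ ED ⟂ AF]
4. D_y = 123/17  [A, F, D are collinear ∩ ED ⟂ AF]
   → D = (152/17, 123/17)
5. C_x = 17/3  [2·signedArea(CEA) = 2 ∩ AB · EC = 178/3]
6. C_y = 19/3  [2·signedArea(CEA) = 2 ∩ AB · EC = 178/3]
   → C = (17/3, 19/3)

A = (16, 9)
C = (17/3, 19/3)
D = (152/17, 123/17)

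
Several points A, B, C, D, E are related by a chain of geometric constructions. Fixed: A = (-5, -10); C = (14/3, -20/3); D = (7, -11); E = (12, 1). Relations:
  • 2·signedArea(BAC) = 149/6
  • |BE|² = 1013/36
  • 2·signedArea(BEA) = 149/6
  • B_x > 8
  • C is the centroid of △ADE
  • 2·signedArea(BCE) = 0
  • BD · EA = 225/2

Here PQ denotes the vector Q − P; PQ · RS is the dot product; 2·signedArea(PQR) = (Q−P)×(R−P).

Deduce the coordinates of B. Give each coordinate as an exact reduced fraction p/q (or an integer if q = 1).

1. B_x = 25/3  [2·signedArea(BCE) = 0 ∩ BD · EA = 225/2]
2. B_y = -17/6  [2·signedArea(BCE) = 0 ∩ BD · EA = 225/2]
   → B = (25/3, -17/6)

B = (25/3, -17/6)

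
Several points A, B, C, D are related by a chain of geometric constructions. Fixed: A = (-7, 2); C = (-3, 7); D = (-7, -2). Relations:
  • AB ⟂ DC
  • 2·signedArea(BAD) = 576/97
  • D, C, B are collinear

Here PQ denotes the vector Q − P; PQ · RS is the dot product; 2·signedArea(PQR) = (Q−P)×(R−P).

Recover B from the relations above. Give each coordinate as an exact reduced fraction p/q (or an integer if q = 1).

1. B_x = -535/97  [D, C, B are collinear ∩ AB ⟂ DC]
2. B_y = 130/97  [D, C, B are collinear ∩ AB ⟂ DC]
   → B = (-535/97, 130/97)

B = (-535/97, 130/97)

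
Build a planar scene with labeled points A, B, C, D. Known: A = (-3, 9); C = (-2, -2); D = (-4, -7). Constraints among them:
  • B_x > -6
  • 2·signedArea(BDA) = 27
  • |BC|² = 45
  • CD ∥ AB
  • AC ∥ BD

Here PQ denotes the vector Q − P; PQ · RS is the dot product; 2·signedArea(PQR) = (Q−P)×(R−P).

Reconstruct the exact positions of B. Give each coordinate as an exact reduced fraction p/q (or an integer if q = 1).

B = (-5, 4)

1. B_x = -5  [AC ∥ BD ∩ CD ∥ AB]
2. B_y = 4  [AC ∥ BD ∩ CD ∥ AB]
   → B = (-5, 4)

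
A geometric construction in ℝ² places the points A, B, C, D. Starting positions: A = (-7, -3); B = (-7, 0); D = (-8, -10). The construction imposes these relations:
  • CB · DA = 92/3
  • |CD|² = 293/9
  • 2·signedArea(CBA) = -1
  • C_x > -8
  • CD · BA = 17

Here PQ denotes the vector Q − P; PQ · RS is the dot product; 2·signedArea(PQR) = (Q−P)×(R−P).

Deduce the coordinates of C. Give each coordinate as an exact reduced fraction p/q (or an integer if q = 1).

1. C_x = -22/3  [CB · DA = 92/3 ∩ CD · BA = 17]
2. C_y = -13/3  [CB · DA = 92/3 ∩ CD · BA = 17]
   → C = (-22/3, -13/3)

C = (-22/3, -13/3)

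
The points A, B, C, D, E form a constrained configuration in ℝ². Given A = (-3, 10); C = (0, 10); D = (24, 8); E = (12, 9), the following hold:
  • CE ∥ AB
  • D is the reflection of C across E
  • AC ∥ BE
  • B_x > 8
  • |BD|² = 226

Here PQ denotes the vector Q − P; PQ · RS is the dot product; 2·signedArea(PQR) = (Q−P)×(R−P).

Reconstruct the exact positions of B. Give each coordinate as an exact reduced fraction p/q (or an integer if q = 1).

1. B_x = 9  [AC ∥ BE ∩ CE ∥ AB]
2. B_y = 9  [AC ∥ BE ∩ CE ∥ AB]
   → B = (9, 9)

B = (9, 9)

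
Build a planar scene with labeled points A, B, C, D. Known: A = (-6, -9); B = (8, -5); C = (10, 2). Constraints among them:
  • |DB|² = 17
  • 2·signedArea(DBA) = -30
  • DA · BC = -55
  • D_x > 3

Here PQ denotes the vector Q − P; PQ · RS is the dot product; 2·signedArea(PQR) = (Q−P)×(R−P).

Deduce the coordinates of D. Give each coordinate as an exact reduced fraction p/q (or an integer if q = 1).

D = (4, -4)

1. D_x = 4  [DA · BC = -55 ∩ 2·signedArea(DBA) = -30]
2. D_y = -4  [DA · BC = -55 ∩ 2·signedArea(DBA) = -30]
   → D = (4, -4)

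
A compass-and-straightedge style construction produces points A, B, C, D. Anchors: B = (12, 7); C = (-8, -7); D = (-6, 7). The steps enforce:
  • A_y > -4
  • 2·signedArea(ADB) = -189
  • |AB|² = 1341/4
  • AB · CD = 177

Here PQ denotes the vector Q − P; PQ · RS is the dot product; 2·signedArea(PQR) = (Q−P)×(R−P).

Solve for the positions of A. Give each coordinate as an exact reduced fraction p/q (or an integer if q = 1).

A = (-3, -7/2)

1. A_x = -3  [AB · CD = 177 ∩ 2·signedArea(ADB) = -189]
2. A_y = -7/2  [AB · CD = 177 ∩ 2·signedArea(ADB) = -189]
   → A = (-3, -7/2)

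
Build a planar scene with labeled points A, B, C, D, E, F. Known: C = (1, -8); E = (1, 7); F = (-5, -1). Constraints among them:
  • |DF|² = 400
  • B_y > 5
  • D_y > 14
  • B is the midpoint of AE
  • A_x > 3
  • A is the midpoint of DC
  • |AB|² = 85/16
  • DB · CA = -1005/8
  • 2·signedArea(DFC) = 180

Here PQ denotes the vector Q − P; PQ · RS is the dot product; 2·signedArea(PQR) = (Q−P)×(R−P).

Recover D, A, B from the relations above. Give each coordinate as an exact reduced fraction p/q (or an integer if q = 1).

A = (4, 7/2)
B = (5/2, 21/4)
D = (7, 15)

1. D_x = 7  [line 7·x + 6·y + -139 = 0 ∩ |DF|² = 400]
2. D_y = 15  [line 7·x + 6·y + -139 = 0 ∩ |DF|² = 400]
   → D = (7, 15)
3. A_x = 4  [A is the midpoint of DC]
4. A_y = 7/2  [A is the midpoint of DC]
   → A = (4, 7/2)
5. B_x = 5/2  [B is the midpoint of AE]
6. B_y = 21/4  [B is the midpoint of AE]
   → B = (5/2, 21/4)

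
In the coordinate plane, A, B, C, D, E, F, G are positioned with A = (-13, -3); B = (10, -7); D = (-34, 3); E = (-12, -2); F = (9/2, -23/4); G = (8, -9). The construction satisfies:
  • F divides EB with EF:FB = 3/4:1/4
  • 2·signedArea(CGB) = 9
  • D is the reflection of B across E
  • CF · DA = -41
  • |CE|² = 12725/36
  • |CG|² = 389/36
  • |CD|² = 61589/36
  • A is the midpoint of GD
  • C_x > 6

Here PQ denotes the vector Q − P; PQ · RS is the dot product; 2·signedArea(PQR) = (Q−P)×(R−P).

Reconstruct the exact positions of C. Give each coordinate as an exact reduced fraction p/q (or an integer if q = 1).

C = (19/3, -37/6)

1. C_x = 19/3  [2·signedArea(CGB) = 9 ∩ CF · DA = -41]
2. C_y = -37/6  [2·signedArea(CGB) = 9 ∩ CF · DA = -41]
   → C = (19/3, -37/6)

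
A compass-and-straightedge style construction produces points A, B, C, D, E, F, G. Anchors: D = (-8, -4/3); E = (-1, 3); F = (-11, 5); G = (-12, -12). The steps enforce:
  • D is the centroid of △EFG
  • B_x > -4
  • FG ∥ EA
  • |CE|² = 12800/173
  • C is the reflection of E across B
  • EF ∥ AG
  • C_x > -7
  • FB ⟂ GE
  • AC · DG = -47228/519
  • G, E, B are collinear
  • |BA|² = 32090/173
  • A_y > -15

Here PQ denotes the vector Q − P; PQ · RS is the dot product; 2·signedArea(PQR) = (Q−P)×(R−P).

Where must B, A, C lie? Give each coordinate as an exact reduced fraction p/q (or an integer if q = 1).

1. B_x = -613/173  [G, E, B are collinear ∩ FB ⟂ GE]
2. B_y = -81/173  [G, E, B are collinear ∩ FB ⟂ GE]
   → B = (-613/173, -81/173)
3. A_x = -2  [EF ∥ AG ∩ FG ∥ EA]
4. A_y = -14  [EF ∥ AG ∩ FG ∥ EA]
   → A = (-2, -14)
5. C_x = -1053/173  [C is the reflection of E across B]
6. C_y = -681/173  [C is the reflection of E across B]
   → C = (-1053/173, -681/173)

A = (-2, -14)
B = (-613/173, -81/173)
C = (-1053/173, -681/173)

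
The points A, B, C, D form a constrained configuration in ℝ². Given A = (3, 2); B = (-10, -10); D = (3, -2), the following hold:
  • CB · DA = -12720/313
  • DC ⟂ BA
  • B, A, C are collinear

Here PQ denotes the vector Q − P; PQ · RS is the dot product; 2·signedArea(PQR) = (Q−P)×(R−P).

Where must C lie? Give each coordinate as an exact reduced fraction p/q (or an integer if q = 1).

1. C_x = 315/313  [B, A, C are collinear ∩ DC ⟂ BA]
2. C_y = 50/313  [B, A, C are collinear ∩ DC ⟂ BA]
   → C = (315/313, 50/313)

C = (315/313, 50/313)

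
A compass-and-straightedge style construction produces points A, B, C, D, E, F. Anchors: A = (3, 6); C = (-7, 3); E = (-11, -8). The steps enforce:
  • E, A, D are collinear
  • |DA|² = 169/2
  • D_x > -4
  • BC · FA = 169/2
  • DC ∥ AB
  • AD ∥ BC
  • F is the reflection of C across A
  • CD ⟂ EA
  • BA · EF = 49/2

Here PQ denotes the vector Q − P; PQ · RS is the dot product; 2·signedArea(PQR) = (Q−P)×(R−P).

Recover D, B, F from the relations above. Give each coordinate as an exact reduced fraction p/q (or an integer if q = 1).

1. D_x = -7/2  [E, A, D are collinear ∩ CD ⟂ EA]
2. D_y = -1/2  [E, A, D are collinear ∩ CD ⟂ EA]
   → D = (-7/2, -1/2)
3. B_x = -1/2  [AD ∥ BC ∩ DC ∥ AB]
4. B_y = 19/2  [AD ∥ BC ∩ DC ∥ AB]
   → B = (-1/2, 19/2)
5. F_x = 13  [F is the reflection of C across A]
6. F_y = 9  [F is the reflection of C across A]
   → F = (13, 9)

B = (-1/2, 19/2)
D = (-7/2, -1/2)
F = (13, 9)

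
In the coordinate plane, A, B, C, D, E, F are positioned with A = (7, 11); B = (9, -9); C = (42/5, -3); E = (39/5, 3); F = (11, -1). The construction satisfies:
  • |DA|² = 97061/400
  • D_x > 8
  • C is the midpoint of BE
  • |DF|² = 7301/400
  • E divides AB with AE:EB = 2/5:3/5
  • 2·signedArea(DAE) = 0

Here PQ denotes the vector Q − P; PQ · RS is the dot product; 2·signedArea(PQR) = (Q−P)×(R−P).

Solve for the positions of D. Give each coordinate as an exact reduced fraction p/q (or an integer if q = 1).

D = (171/20, -9/2)

1. D_x = 171/20  [line 8·x + 4/5·y + -324/5 = 0 ∩ |DA|² = 97061/400]
2. D_y = -9/2  [line 8·x + 4/5·y + -324/5 = 0 ∩ |DA|² = 97061/400]
   → D = (171/20, -9/2)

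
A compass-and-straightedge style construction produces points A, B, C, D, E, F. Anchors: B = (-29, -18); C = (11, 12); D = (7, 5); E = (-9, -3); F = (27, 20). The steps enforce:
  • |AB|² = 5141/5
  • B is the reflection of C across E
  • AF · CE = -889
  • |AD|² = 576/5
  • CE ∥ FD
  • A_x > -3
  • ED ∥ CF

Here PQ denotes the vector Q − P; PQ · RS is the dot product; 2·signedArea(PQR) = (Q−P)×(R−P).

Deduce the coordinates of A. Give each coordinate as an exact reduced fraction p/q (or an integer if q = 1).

A = (-13/5, 1/5)

1. A_x = -13/5  [line 20·x + 15·y + 49 = 0 ∩ |AB|² = 5141/5]
2. A_y = 1/5  [line 20·x + 15·y + 49 = 0 ∩ |AB|² = 5141/5]
   → A = (-13/5, 1/5)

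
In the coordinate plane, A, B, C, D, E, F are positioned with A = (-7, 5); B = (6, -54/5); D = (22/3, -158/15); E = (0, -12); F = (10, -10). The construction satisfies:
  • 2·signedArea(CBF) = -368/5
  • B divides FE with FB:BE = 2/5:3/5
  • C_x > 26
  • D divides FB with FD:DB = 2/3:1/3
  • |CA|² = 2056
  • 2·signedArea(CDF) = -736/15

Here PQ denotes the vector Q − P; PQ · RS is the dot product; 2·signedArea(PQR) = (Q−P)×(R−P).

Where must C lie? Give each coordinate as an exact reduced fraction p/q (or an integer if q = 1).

C = (27, -25)

1. C_x = 27  [line -4/5·x + 4·y + 608/5 = 0 ∩ |CA|² = 2056]
2. C_y = -25  [line -4/5·x + 4·y + 608/5 = 0 ∩ |CA|² = 2056]
   → C = (27, -25)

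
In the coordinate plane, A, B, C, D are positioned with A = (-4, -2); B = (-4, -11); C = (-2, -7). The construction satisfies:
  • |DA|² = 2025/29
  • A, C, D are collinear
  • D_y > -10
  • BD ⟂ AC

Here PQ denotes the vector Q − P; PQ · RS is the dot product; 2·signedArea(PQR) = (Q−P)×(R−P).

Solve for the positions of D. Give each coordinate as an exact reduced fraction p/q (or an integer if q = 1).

D = (-26/29, -283/29)

1. D_x = -26/29  [A, C, D are collinear ∩ BD ⟂ AC]
2. D_y = -283/29  [A, C, D are collinear ∩ BD ⟂ AC]
   → D = (-26/29, -283/29)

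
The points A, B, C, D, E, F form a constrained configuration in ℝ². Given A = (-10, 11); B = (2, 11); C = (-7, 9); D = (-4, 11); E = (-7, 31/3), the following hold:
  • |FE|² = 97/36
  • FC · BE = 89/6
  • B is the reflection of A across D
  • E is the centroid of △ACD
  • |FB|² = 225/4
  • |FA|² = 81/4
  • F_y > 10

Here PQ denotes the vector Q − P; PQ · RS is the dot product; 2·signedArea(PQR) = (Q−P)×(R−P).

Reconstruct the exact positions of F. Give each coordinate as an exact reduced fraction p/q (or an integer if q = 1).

F = (-11/2, 11)

1. F_x = -11/2  [line 9·x + 2/3·y + 253/6 = 0 ∩ |FB|² = 225/4]
2. F_y = 11  [line 9·x + 2/3·y + 253/6 = 0 ∩ |FB|² = 225/4]
   → F = (-11/2, 11)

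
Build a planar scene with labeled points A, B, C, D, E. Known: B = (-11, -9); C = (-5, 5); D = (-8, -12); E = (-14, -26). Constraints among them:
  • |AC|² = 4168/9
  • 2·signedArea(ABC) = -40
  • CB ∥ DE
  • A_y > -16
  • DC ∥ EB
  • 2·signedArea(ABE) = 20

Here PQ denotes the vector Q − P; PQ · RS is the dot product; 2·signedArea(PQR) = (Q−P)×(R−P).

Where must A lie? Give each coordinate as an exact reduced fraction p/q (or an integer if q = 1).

1. A_x = -11  [2·signedArea(ABE) = 20 ∩ 2·signedArea(ABC) = -40]
2. A_y = -47/3  [2·signedArea(ABE) = 20 ∩ 2·signedArea(ABC) = -40]
   → A = (-11, -47/3)

A = (-11, -47/3)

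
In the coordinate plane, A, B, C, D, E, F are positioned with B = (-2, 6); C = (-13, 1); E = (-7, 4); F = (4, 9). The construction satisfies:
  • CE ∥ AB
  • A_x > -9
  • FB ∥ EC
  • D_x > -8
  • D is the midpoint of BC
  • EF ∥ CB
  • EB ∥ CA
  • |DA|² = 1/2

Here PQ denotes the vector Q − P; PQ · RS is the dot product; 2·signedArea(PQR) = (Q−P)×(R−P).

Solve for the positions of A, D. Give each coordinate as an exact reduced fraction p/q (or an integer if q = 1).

1. A_x = -8  [CE ∥ AB ∩ EB ∥ CA]
2. A_y = 3  [CE ∥ AB ∩ EB ∥ CA]
   → A = (-8, 3)
3. D_x = -15/2  [D is the midpoint of BC]
4. D_y = 7/2  [D is the midpoint of BC]
   → D = (-15/2, 7/2)

A = (-8, 3)
D = (-15/2, 7/2)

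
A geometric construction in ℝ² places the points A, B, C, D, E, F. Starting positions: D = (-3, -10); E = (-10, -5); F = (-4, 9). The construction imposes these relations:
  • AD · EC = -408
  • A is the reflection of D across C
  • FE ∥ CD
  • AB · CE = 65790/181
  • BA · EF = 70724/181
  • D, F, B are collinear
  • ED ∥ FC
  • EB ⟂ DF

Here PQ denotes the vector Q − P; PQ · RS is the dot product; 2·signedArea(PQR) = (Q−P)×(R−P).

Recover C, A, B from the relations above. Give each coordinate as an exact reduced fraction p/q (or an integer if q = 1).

A = (9, 18)
B = (-594/181, -841/181)
C = (3, 4)

1. C_x = 3  [FE ∥ CD ∩ ED ∥ FC]
2. C_y = 4  [FE ∥ CD ∩ ED ∥ FC]
   → C = (3, 4)
3. A_x = 9  [A is the reflection of D across C]
4. A_y = 18  [A is the reflection of D across C]
   → A = (9, 18)
5. B_x = -594/181  [D, F, B are collinear ∩ EB ⟂ DF]
6. B_y = -841/181  [D, F, B are collinear ∩ EB ⟂ DF]
   → B = (-594/181, -841/181)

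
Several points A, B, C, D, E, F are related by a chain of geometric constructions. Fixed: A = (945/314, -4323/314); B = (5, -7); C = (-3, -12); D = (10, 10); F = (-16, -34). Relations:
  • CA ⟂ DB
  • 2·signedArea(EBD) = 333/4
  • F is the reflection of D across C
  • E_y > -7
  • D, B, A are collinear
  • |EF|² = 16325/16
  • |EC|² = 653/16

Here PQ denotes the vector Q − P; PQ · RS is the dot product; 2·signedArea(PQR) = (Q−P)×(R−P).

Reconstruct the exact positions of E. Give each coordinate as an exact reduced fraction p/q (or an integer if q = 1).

1. E_x = 1/4  [line -17·x + 5·y + 147/4 = 0 ∩ |EF|² = 16325/16]
2. E_y = -13/2  [line -17·x + 5·y + 147/4 = 0 ∩ |EF|² = 16325/16]
   → E = (1/4, -13/2)

E = (1/4, -13/2)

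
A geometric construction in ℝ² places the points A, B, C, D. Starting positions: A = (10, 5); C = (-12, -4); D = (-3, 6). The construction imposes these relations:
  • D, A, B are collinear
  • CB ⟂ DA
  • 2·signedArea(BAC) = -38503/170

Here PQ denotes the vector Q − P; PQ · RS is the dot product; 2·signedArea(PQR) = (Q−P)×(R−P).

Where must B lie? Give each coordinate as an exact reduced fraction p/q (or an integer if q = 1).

B = (-1901/170, 1127/170)

1. B_x = -1901/170  [D, A, B are collinear ∩ CB ⟂ DA]
2. B_y = 1127/170  [D, A, B are collinear ∩ CB ⟂ DA]
   → B = (-1901/170, 1127/170)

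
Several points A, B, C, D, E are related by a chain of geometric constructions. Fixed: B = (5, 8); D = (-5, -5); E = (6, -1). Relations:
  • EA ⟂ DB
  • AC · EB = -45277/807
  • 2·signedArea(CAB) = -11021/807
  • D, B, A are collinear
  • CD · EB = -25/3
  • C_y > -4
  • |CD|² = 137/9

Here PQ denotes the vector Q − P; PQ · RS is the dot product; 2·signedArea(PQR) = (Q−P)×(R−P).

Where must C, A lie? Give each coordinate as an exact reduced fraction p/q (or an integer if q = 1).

A = (275/269, 761/269)
C = (-4/3, -11/3)

1. C_x = -4/3  [line 1·x + -9·y + -95/3 = 0 ∩ |CD|² = 137/9]
2. C_y = -11/3  [line 1·x + -9·y + -95/3 = 0 ∩ |CD|² = 137/9]
   → C = (-4/3, -11/3)
3. A_x = 275/269  [D, B, A are collinear ∩ EA ⟂ DB]
4. A_y = 761/269  [D, B, A are collinear ∩ EA ⟂ DB]
   → A = (275/269, 761/269)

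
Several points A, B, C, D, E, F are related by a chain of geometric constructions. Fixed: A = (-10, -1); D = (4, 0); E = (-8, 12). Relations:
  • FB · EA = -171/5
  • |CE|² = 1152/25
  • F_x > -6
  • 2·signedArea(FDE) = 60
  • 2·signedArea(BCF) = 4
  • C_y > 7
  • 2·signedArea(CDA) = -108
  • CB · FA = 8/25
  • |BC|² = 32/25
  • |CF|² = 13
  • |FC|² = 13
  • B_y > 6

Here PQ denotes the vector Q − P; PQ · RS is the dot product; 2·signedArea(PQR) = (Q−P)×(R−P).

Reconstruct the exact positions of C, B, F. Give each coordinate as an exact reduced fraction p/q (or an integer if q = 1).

1. C_x = -16/5  [line 1·x + -14·y + 104 = 0 ∩ |CE|² = 1152/25]
2. C_y = 36/5  [line 1·x + -14·y + 104 = 0 ∩ |CE|² = 1152/25]
   → C = (-16/5, 36/5)
3. F_x = -26/5  [line -12·x + -12·y + -12 = 0 ∩ |CF|² = 13]
4. F_y = 21/5  [line -12·x + -12·y + -12 = 0 ∩ |CF|² = 13]
   → F = (-26/5, 21/5)
5. B_x = -12/5  [2·signedArea(BCF) = 4 ∩ CB · FA = 8/25]
6. B_y = 32/5  [2·signedArea(BCF) = 4 ∩ CB · FA = 8/25]
   → B = (-12/5, 32/5)

B = (-12/5, 32/5)
C = (-16/5, 36/5)
F = (-26/5, 21/5)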